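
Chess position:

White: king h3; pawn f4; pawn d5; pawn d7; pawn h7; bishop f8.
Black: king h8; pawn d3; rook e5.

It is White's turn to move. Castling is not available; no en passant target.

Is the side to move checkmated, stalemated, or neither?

neither

White to move; white king on h3.
In check: no.
Legal moves for White include: Bg7+, Be7, Bh6, Bd6, Bc5, Bb4, Ba3, Kh4, Kg4, Kg3, Kh2, Kg2, fxe5, d8=Q, d8=R, d8=B, d8=N, d6, ... (list truncated; more exist).
White has legal moves and is not in check → neither.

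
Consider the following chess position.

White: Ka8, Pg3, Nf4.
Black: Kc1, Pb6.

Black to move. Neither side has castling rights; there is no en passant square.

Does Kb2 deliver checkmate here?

After Kb2: white king on a8; in check: no.
White is not in check, so this cannot be checkmate.

no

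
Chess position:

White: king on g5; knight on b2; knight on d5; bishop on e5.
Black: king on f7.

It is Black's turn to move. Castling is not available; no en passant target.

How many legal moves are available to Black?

Black to move; king on f7.
In check: no.
Legal moves: Kg8, Kf8, Ke8, Ke6.
Count: 4.

4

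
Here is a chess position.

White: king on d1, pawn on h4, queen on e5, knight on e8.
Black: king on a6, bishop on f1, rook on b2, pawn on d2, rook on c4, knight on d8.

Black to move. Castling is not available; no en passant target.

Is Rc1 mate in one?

yes

After Rc1: white king on d1; in check: yes, from the black rook on c1.
King squares — c1: attacked by Pd2; e1: attacked by Rc1; c2: attacked by Rc1; d2: attacked by Rb2; e2: attacked by Bf1.
White has no legal moves → checkmate.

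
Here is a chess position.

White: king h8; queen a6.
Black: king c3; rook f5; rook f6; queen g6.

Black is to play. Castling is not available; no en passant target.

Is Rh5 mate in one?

yes

After Rh5: white king on h8; in check: yes, from the black rook on h5.
King squares — g7: attacked by Qg6; h7: attacked by Rh5; g8: attacked by Qg6.
White has no legal moves → checkmate.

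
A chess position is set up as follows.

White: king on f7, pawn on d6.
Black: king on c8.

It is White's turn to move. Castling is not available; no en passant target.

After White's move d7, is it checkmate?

no

After d7: black king on c8; in check: yes, from the white pawn on d7.
Black has 5 legal replies: Kd8, Kb8, Kxd7, Kc7, Kb7.
In check but a legal move exists → not checkmate.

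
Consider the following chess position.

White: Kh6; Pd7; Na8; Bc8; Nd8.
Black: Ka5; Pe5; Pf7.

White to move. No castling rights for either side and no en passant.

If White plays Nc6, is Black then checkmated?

no

After Nc6: black king on a5; in check: yes, from the white knight on c6.
Black has 2 legal replies: Kb5, Ka4.
In check but a legal move exists → not checkmate.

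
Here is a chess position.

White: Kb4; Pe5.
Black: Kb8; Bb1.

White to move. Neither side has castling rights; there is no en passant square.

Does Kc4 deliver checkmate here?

no

After Kc4: black king on b8; in check: no.
Black is not in check, so this cannot be checkmate.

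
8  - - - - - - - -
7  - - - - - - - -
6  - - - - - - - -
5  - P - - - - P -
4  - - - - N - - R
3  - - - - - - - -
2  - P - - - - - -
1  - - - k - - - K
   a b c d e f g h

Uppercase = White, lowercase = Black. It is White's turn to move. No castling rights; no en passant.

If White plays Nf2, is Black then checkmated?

no

After Nf2: black king on d1; in check: yes, from the white knight on f2.
Black has 5 legal replies: Ke2, Kd2, Kc2, Ke1, Kc1.
In check but a legal move exists → not checkmate.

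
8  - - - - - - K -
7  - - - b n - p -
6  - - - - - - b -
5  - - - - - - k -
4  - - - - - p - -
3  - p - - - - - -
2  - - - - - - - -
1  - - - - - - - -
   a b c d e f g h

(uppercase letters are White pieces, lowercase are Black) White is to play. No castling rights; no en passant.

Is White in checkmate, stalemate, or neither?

neither

White to move; white king on g8.
In check: yes, from the black knight on e7.
Legal moves for White: Kh8, Kf8, Kxg7.
White is in check but has 3 legal moves → neither.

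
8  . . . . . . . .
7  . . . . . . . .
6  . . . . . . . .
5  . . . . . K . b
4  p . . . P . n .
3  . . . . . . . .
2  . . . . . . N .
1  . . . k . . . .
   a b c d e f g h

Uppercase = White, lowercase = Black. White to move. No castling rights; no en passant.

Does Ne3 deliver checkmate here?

no

After Ne3: black king on d1; in check: yes, from the white knight on e3.
Black has 5 legal replies: Ke2, Kd2, Ke1, Kc1, Nxe3+.
In check but a legal move exists → not checkmate.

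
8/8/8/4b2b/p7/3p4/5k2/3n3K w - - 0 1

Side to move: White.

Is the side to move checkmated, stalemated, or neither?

stalemate

White to move; white king on h1.
In check: no.
King squares — g1: attacked by Kf2; g2: attacked by Kf2; h2: attacked by Be5.
Legal moves for White: none.
Not in check and no legal moves → stalemate.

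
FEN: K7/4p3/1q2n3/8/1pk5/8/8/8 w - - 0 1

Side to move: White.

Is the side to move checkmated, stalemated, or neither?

White to move; white king on a8.
In check: no.
King squares — a7: attacked by Qb6; b7: attacked by Qb6; b8: attacked by Qb6.
Legal moves for White: none.
Not in check and no legal moves → stalemate.

stalemate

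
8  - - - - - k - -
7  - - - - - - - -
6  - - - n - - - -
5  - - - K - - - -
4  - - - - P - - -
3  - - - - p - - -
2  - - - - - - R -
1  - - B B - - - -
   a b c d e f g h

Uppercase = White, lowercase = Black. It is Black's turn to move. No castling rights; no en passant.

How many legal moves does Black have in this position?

Black to move; king on f8.
In check: no.
Legal moves: Ke8, Kf7, Ke7, Ne8, Nc8, Nf7, Nb7, Nf5, Nb5, Nxe4, Nc4, e2.
Count: 12.

12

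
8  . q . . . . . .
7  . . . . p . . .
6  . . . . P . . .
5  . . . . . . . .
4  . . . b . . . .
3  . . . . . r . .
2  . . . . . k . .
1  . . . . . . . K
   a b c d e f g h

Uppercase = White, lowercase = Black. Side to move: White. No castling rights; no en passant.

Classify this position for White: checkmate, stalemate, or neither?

White to move; white king on h1.
In check: no.
King squares — g1: attacked by Kf2; g2: attacked by Kf2; h2: attacked by Qb8.
Legal moves for White: none.
Not in check and no legal moves → stalemate.

stalemate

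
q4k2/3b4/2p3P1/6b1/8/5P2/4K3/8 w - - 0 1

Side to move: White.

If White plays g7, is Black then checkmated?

no

After g7: black king on f8; in check: yes, from the white pawn on g7.
Black has 5 legal replies: Kg8, Ke8, Kxg7, Kf7, Ke7.
In check but a legal move exists → not checkmate.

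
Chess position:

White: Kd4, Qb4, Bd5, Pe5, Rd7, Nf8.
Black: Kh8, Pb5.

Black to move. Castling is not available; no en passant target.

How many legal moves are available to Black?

Black to move; king on h8.
In check: no.
Legal moves: none.
Count: 0.

0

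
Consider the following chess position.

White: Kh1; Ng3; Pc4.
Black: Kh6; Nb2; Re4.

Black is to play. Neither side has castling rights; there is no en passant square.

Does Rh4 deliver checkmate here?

no

After Rh4: white king on h1; in check: yes, from the black rook on h4.
White has 2 legal replies: Kg2, Kg1.
In check but a legal move exists → not checkmate.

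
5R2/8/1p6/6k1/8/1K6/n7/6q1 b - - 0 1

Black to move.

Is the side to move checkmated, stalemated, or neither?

neither

Black to move; black king on g5.
In check: no.
Legal moves for Black include: Kh6, Kg6, Kh5, Kh4, Kg4, Nb4, Nc3, Nc1+, Qc5, Qg4, Qd4, Qg3+, Qe3+, Qh2, Qg2, Qf2, Qh1, Qf1, ... (list truncated; more exist).
Black has legal moves and is not in check → neither.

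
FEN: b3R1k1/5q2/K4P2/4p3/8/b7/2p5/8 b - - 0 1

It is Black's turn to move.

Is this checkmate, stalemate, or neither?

neither

Black to move; black king on g8.
In check: yes, from the white rook on e8.
King squares — f7: own queen; g7: attacked by Pf6; h7: available; f8: attacked by Re8; h8: attacked by Re8.
Legal moves for Black: Kh7, Qf8, Qxe8, Bf8.
Black is in check but has 4 legal moves → neither.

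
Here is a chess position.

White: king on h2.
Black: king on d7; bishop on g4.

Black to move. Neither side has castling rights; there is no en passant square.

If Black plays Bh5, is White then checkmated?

After Bh5: white king on h2; in check: no.
White is not in check, so this cannot be checkmate.

no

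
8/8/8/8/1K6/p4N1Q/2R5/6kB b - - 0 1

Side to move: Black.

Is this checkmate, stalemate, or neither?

checkmate

Black to move; black king on g1.
In check: yes, from the white knight on f3.
King squares — f1: attacked by Qh3; h1: attacked by Qh3; f2: attacked by Rc2; g2: attacked by Bh1; h2: attacked by Rc2.
Legal moves for Black: none.
In check with no legal moves → checkmate.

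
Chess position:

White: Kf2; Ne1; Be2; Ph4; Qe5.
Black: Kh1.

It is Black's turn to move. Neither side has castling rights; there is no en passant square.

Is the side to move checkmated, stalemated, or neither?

stalemate

Black to move; black king on h1.
In check: no.
King squares — g1: attacked by Kf2; g2: attacked by Ne1; h2: attacked by Qe5.
Legal moves for Black: none.
Not in check and no legal moves → stalemate.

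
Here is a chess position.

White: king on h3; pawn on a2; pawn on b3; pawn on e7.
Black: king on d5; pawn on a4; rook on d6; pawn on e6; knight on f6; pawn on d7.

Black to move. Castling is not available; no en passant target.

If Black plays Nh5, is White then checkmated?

After Nh5: white king on h3; in check: no.
White is not in check, so this cannot be checkmate.

no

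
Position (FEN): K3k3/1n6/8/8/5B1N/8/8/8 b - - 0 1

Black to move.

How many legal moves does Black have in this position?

Black to move; king on e8.
In check: no.
Legal moves: Kf8, Kd8, Kf7, Ke7, Kd7, Nd8, Nd6, Nc5, Na5.
Count: 9.

9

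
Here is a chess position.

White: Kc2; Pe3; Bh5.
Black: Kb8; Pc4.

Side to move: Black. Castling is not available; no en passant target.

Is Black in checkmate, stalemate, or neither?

neither

Black to move; black king on b8.
In check: no.
Legal moves for Black: Kc8, Ka8, Kc7, Kb7, Ka7, c3.
Black has 6 legal moves and is not in check → neither.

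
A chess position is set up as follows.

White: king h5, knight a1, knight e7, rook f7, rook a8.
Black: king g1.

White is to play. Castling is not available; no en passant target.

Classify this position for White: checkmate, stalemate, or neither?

White to move; white king on h5.
In check: no.
Legal moves for White include: Rh8, Rg8+, Raf8, Re8, Rd8, Rc8, Rb8, Ra7, Ra6, Ra5, Ra4, Ra3, Ra2, Rff8, Rh7, Rg7+, Rf6, Rf5, ... (list truncated; more exist).
White has legal moves and is not in check → neither.

neither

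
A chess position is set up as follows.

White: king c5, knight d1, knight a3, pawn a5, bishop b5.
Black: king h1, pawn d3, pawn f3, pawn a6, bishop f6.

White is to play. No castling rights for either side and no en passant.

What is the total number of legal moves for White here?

White to move; king on c5.
In check: no.
Legal moves: Kd6, Kc6, Kb6, Kd5, Kc4, Kb4, Be8, Bd7, Bc6, Bxa6, Bc4, Ba4, Bxd3, Nc4, Nc2, Nb1, Ne3, Nc3, Nf2+, Nb2.
Count: 20.

20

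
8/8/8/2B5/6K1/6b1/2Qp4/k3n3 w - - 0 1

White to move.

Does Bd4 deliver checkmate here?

After Bd4: black king on a1; in check: yes, from the white bishop on d4.
King squares — b1: attacked by Qc2; a2: attacked by Qc2; b2: attacked by Qc2.
Black has no legal moves → checkmate.

yes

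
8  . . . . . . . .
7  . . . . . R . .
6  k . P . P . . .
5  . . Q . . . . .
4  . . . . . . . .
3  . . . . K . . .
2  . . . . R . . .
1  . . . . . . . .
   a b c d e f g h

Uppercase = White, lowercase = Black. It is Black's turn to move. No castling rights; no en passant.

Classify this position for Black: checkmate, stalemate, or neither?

Black to move; black king on a6.
In check: no.
King squares — a5: attacked by Qc5; b5: attacked by Qc5; b6: attacked by Qc5; a7: attacked by Qc5; b7: attacked by Pc6.
Legal moves for Black: none.
Not in check and no legal moves → stalemate.

stalemate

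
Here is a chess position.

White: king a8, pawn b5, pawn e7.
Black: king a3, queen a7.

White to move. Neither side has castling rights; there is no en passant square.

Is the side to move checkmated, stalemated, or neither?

neither

White to move; white king on a8.
In check: yes, from the black queen on a7.
King squares — a7: available; b7: attacked by Qa7; b8: attacked by Qa7.
Legal moves for White: Kxa7.
White is in check but has 1 legal move → neither.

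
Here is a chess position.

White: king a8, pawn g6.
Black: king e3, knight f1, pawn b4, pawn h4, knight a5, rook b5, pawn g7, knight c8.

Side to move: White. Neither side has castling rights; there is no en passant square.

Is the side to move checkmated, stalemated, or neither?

White to move; white king on a8.
In check: no.
King squares — a7: attacked by Nc8; b7: attacked by Na5; b8: attacked by Rb5.
Legal moves for White: none.
Not in check and no legal moves → stalemate.

stalemate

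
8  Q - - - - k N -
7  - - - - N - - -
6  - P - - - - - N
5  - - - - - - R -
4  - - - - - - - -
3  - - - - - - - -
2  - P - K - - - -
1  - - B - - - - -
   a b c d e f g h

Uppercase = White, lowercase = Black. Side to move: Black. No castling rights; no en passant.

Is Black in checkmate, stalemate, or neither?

checkmate

Black to move; black king on f8.
In check: yes, from the white queen on a8.
King squares — e7: attacked by Ng8; f7: attacked by Nh6; g7: attacked by Rg5; e8: attacked by Qa8; g8: attacked by Rg5.
Legal moves for Black: none.
In check with no legal moves → checkmate.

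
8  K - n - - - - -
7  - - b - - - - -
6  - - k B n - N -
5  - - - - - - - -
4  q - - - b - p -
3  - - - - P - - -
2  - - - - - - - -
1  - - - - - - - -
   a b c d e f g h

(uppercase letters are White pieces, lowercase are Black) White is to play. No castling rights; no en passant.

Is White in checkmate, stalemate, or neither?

White to move; white king on a8.
In check: yes, from the black queen on a4.
King squares — a7: attacked by Qa4; b7: attacked by Kc6; b8: attacked by Bc7.
Legal moves for White: none.
In check with no legal moves → checkmate.

checkmate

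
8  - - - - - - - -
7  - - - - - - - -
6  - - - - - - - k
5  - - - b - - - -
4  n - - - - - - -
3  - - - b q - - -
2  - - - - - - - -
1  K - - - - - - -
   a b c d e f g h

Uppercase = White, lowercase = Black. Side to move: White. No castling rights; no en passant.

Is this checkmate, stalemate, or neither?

stalemate

White to move; white king on a1.
In check: no.
King squares — b1: attacked by Bd3; a2: attacked by Bd5; b2: attacked by Na4.
Legal moves for White: none.
Not in check and no legal moves → stalemate.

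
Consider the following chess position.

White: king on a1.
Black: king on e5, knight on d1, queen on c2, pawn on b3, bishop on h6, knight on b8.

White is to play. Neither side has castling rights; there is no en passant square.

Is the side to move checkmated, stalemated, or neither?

stalemate

White to move; white king on a1.
In check: no.
King squares — b1: attacked by Qc2; a2: attacked by Qc2; b2: attacked by Nd1.
Legal moves for White: none.
Not in check and no legal moves → stalemate.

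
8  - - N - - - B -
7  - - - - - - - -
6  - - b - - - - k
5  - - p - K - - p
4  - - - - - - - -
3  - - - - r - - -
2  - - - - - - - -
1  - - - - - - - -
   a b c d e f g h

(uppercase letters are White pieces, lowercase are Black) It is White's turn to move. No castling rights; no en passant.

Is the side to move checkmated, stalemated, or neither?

neither

White to move; white king on e5.
In check: yes, from the black rook on e3.
King squares — d4: attacked by Pc5; e4: attacked by Re3; f4: available; d5: attacked by Bc6; f5: available; d6: available; e6: attacked by Re3; f6: available.
Legal moves for White: Kf6, Kd6, Kf5, Kf4.
White is in check but has 4 legal moves → neither.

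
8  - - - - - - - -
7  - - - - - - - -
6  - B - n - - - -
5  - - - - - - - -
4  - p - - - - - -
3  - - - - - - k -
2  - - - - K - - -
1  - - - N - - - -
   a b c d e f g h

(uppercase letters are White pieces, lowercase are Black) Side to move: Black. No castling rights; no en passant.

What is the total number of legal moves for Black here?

Black to move; king on g3.
In check: no.
Legal moves: Ne8, Nc8, Nf7, Nb7, Nf5, Nb5, Ne4, Nc4, Kh4, Kg4, Kf4, Kh3, Kh2, Kg2, b3.
Count: 15.

15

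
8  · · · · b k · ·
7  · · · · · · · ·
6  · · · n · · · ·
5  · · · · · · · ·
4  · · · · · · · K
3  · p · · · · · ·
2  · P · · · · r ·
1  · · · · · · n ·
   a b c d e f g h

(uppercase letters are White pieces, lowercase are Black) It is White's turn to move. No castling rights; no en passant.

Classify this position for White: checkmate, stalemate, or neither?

stalemate

White to move; white king on h4.
In check: no.
King squares — g3: attacked by Rg2; h3: attacked by Ng1; g4: attacked by Rg2; g5: attacked by Rg2; h5: attacked by Be8.
Legal moves for White: none.
Not in check and no legal moves → stalemate.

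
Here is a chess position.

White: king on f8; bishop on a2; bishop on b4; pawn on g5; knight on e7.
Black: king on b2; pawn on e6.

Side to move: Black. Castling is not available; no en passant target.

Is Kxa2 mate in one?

After Kxa2: white king on f8; in check: no.
White is not in check, so this cannot be checkmate.

no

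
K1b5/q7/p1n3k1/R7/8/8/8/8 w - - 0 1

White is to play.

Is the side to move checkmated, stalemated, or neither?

checkmate

White to move; white king on a8.
In check: yes, from the black queen on a7.
King squares — a7: attacked by Nc6; b7: attacked by Qa7; b8: attacked by Nc6.
Legal moves for White: none.
In check with no legal moves → checkmate.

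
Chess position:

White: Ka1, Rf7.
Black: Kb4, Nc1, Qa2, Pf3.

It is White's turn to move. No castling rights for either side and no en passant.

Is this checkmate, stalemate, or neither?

checkmate

White to move; white king on a1.
In check: yes, from the black queen on a2.
King squares — b1: attacked by Qa2; a2: attacked by Nc1; b2: attacked by Qa2.
Legal moves for White: none.
In check with no legal moves → checkmate.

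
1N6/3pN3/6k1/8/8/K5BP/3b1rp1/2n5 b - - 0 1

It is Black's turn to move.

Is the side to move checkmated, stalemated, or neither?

Black to move; black king on g6.
In check: yes, from the white knight on e7.
King squares — f5: attacked by Ne7; g5: available; h5: available; f6: available; h6: available; f7: available; g7: available; h7: available.
Legal moves for Black: Kh7, Kg7, Kf7, Kh6, Kf6, Kh5, Kg5.
Black is in check but has 7 legal moves → neither.

neither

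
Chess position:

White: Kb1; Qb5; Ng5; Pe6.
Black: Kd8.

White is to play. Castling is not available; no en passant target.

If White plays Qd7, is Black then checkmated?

yes

After Qd7: black king on d8; in check: yes, from the white queen on d7.
King squares — c7: attacked by Qd7; d7: attacked by Pe6; e7: attacked by Qd7; c8: attacked by Qd7; e8: attacked by Qd7.
Black has no legal moves → checkmate.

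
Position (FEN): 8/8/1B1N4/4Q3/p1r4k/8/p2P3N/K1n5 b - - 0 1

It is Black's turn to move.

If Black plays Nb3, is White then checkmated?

no

After Nb3: white king on a1; in check: yes, from the black knight on b3.
White has 2 legal replies: Kb2, Kxa2.
In check but a legal move exists → not checkmate.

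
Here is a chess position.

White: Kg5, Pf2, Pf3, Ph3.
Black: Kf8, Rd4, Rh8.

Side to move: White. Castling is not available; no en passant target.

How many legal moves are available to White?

White to move; king on g5.
In check: no.
Legal moves: Kg6, Kf6, Kf5, h4, f4.
Count: 5.

5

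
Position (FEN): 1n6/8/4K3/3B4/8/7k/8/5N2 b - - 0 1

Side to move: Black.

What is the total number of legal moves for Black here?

Black to move; king on h3.
In check: no.
Legal moves: Nd7, Nc6, Na6, Kh4, Kg4.
Count: 5.

5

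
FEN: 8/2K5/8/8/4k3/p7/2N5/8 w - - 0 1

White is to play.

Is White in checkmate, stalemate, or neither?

neither

White to move; white king on c7.
In check: no.
Legal moves for White: Kd8, Kc8, Kb8, Kd7, Kb7, Kd6, Kc6, Kb6, Nd4, Nb4, Ne3, Nxa3, Ne1, Na1.
White has 14 legal moves and is not in check → neither.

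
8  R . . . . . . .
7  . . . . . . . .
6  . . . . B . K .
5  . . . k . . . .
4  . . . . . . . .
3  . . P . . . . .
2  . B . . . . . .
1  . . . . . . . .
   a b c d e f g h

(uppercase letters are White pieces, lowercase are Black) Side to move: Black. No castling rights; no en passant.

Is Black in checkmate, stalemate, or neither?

Black to move; black king on d5.
In check: yes, from the white bishop on e6.
King squares — c4: attacked by Be6; d4: attacked by Pc3; e4: available; c5: available; e5: available; c6: available; d6: available; e6: available.
Legal moves for Black: Kxe6, Kd6, Kc6, Ke5, Kc5, Ke4.
Black is in check but has 6 legal moves → neither.

neither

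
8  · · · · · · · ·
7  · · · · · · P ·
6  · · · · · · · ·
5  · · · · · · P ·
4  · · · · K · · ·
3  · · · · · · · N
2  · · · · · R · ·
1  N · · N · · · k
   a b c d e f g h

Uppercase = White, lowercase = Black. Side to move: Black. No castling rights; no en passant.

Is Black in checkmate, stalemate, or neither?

stalemate

Black to move; black king on h1.
In check: no.
King squares — g1: attacked by Nh3; g2: attacked by Rf2; h2: attacked by Rf2.
Legal moves for Black: none.
Not in check and no legal moves → stalemate.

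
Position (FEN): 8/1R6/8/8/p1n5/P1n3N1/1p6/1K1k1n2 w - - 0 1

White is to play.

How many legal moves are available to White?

White to move; king on b1.
In check: yes, from the black knight on c3.
Legal moves: none.
Count: 0.

0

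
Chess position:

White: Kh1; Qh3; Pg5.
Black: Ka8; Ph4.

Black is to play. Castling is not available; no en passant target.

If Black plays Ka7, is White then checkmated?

After Ka7: white king on h1; in check: no.
White is not in check, so this cannot be checkmate.

no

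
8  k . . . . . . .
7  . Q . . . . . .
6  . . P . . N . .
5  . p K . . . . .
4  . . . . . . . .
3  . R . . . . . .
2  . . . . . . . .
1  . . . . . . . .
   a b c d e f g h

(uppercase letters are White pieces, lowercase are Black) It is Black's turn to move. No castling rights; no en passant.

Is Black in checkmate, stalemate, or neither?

Black to move; black king on a8.
In check: yes, from the white queen on b7.
King squares — a7: attacked by Qb7; b7: attacked by Pc6; b8: attacked by Qb7.
Legal moves for Black: none.
In check with no legal moves → checkmate.

checkmate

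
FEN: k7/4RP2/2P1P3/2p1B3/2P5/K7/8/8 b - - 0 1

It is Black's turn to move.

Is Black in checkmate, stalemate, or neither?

stalemate

Black to move; black king on a8.
In check: no.
King squares — a7: attacked by Re7; b7: attacked by Pc6; b8: attacked by Be5.
Legal moves for Black: none.
Not in check and no legal moves → stalemate.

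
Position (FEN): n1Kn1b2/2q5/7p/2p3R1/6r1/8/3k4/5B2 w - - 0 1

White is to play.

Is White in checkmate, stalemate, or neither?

checkmate

White to move; white king on c8.
In check: yes, from the black queen on c7.
King squares — b7: attacked by Qc7; c7: attacked by Na8; d7: attacked by Qc7; b8: attacked by Qc7; d8: attacked by Qc7.
Legal moves for White: none.
In check with no legal moves → checkmate.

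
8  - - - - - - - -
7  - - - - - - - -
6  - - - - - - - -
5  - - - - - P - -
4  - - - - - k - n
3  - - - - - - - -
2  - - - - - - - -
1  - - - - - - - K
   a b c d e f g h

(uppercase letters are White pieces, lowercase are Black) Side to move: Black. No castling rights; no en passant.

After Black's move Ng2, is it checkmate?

no

After Ng2: white king on h1; in check: no.
White is not in check, so this cannot be checkmate.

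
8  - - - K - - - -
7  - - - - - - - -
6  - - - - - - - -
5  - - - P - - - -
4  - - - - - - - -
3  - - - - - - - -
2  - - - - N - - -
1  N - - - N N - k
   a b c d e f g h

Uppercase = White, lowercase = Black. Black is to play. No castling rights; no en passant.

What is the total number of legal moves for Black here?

0

Black to move; king on h1.
In check: no.
Legal moves: none.
Count: 0.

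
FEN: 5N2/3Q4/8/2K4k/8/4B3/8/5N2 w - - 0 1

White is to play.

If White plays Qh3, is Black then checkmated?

After Qh3: black king on h5; in check: yes, from the white queen on h3.
King squares — g4: attacked by Qh3; h4: attacked by Qh3; g5: attacked by Be3; g6: attacked by Nf8; h6: attacked by Be3.
Black has no legal moves → checkmate.

yes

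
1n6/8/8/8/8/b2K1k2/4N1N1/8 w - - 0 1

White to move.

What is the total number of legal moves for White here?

15

White to move; king on d3.
In check: no.
Legal moves: Kd4, Kc4, Kc3, Kd2, Kc2, Nh4+, Ngf4, Ne3, Ne1+, Nef4, Nd4+, Ng3, Nc3, Ng1+, Nc1.
Count: 15.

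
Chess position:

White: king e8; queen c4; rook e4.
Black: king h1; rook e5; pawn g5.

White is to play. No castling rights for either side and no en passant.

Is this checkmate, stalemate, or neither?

White to move; white king on e8.
In check: yes, from the black rook on e5.
Legal moves for White: Kf8, Kd8, Kf7, Kd7, Rxe5, Qe6.
White is in check but has 6 legal moves → neither.

neither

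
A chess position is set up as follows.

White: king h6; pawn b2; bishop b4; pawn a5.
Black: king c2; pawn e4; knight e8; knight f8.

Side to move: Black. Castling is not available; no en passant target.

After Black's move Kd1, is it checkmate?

After Kd1: white king on h6; in check: no.
White is not in check, so this cannot be checkmate.

no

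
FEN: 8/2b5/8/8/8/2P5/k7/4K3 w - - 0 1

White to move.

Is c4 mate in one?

no

After c4: black king on a2; in check: no.
Black is not in check, so this cannot be checkmate.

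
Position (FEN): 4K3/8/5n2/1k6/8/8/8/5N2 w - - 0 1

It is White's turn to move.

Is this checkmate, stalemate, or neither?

White to move; white king on e8.
In check: yes, from the black knight on f6.
King squares — d7: attacked by Nf6; e7: available; f7: available; d8: available; f8: available.
Legal moves for White: Kf8, Kd8, Kf7, Ke7.
White is in check but has 4 legal moves → neither.

neither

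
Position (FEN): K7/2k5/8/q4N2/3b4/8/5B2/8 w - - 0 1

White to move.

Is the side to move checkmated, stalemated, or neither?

White to move; white king on a8.
In check: yes, from the black queen on a5.
King squares — a7: attacked by Bd4; b7: attacked by Kc7; b8: attacked by Kc7.
Legal moves for White: none.
In check with no legal moves → checkmate.

checkmate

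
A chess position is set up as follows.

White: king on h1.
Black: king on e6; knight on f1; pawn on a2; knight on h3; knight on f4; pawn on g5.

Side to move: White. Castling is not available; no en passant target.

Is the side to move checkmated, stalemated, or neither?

stalemate

White to move; white king on h1.
In check: no.
King squares — g1: attacked by Nh3; g2: attacked by Nf4; h2: attacked by Nf1.
Legal moves for White: none.
Not in check and no legal moves → stalemate.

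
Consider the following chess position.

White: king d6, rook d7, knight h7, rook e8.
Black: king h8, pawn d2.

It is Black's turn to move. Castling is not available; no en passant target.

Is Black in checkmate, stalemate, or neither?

checkmate

Black to move; black king on h8.
In check: yes, from the white rook on e8.
King squares — g7: attacked by Rd7; h7: attacked by Rd7; g8: attacked by Re8.
Legal moves for Black: none.
In check with no legal moves → checkmate.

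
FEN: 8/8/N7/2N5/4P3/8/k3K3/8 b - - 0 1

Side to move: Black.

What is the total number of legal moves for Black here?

4

Black to move; king on a2.
In check: no.
Legal moves: Ka3, Kb2, Kb1, Ka1.
Count: 4.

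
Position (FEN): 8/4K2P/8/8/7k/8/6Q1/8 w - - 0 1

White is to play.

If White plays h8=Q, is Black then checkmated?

yes

After h8=Q: black king on h4; in check: yes, from the white queen on h8.
King squares — g3: attacked by Qg2; h3: attacked by Qg2; g4: attacked by Qg2; g5: attacked by Qg2; h5: attacked by Qh8.
Black has no legal moves → checkmate.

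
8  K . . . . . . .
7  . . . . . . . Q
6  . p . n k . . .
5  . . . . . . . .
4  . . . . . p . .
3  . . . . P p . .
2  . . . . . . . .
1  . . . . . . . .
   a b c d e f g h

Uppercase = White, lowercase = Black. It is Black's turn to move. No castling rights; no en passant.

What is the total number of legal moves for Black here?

Black to move; king on e6.
In check: no.
Legal moves: Kf6, Ke5, Kd5, Ne8, Nc8, Nf7, Nb7, Nf5, Nb5, Ne4, Nc4, fxe3, b5, f2.
Count: 14.

14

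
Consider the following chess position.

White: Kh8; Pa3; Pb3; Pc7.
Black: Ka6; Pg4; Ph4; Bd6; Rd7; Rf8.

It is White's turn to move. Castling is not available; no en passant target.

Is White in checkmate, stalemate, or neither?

checkmate

White to move; white king on h8.
In check: yes, from the black rook on f8.
King squares — g7: attacked by Rd7; h7: attacked by Rd7; g8: attacked by Rf8.
Legal moves for White: none.
In check with no legal moves → checkmate.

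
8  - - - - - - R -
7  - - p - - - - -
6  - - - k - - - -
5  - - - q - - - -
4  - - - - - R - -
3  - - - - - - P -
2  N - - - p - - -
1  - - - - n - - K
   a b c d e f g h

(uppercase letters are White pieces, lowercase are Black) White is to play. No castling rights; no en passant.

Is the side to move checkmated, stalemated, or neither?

neither

White to move; white king on h1.
In check: yes, from the black queen on d5.
King squares — g1: available; g2: attacked by Ne1; h2: available.
Legal moves for White: Kh2, Kg1, Re4, Rf3.
White is in check but has 4 legal moves → neither.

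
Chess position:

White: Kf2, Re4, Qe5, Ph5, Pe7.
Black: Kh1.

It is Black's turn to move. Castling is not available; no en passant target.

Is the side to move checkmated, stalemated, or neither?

Black to move; black king on h1.
In check: no.
King squares — g1: attacked by Kf2; g2: attacked by Kf2; h2: attacked by Qe5.
Legal moves for Black: none.
Not in check and no legal moves → stalemate.

stalemate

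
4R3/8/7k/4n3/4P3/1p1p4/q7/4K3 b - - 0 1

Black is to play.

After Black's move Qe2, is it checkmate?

After Qe2: white king on e1; in check: yes, from the black queen on e2.
King squares — d1: attacked by Qe2; f1: attacked by Qe2; d2: attacked by Qe2; e2: attacked by Pd3; f2: attacked by Qe2.
White has no legal moves → checkmate.

yes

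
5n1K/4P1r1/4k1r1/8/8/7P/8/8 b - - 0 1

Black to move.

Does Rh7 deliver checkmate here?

After Rh7: white king on h8; in check: yes, from the black rook on h7.
King squares — g7: attacked by Rg6; h7: attacked by Nf8; g8: attacked by Rg6.
White has no legal moves → checkmate.

yes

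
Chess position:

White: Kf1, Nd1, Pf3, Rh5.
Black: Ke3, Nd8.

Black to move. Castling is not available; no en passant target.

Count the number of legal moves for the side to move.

Black to move; king on e3.
In check: yes, from the white knight on d1.
Legal moves: Kf4, Kd4, Kxf3, Kd3, Kd2.
Count: 5.

5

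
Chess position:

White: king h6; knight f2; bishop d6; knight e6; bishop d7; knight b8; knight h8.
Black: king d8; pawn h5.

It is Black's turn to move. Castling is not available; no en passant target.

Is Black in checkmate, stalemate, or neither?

Black to move; black king on d8.
In check: yes, from the white knight on e6.
King squares — c7: attacked by Bd6; d7: attacked by Nb8; e7: attacked by Bd6; c8: attacked by Bd7; e8: attacked by Bd7.
Legal moves for Black: none.
In check with no legal moves → checkmate.

checkmate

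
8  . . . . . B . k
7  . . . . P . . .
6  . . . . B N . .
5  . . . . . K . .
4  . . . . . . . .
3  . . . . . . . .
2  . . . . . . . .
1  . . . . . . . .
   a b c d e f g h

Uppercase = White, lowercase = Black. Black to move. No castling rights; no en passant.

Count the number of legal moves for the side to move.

Black to move; king on h8.
In check: no.
Legal moves: none.
Count: 0.

0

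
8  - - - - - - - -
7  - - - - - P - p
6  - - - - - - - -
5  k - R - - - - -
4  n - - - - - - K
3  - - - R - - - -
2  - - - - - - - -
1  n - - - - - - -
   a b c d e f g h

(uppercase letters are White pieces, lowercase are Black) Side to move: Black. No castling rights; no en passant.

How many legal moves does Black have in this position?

Black to move; king on a5.
In check: yes, from the white rook on c5.
Legal moves: Kb6, Ka6, Kb4, Nxc5.
Count: 4.

4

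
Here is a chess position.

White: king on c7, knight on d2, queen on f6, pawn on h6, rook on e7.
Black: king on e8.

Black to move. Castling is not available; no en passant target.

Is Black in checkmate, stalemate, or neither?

checkmate

Black to move; black king on e8.
In check: yes, from the white rook on e7.
King squares — d7: attacked by Kc7; e7: attacked by Qf6; f7: attacked by Qf6; d8: attacked by Kc7; f8: attacked by Qf6.
Legal moves for Black: none.
In check with no legal moves → checkmate.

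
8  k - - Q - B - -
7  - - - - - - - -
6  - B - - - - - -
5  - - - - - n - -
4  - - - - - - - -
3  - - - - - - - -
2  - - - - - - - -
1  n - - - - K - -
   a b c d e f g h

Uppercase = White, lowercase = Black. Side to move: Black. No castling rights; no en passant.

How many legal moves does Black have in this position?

1

Black to move; king on a8.
In check: yes, from the white queen on d8.
Legal moves: Kb7.
Count: 1.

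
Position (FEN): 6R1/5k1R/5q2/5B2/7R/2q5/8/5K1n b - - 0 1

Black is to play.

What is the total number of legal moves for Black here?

Black to move; king on f7.
In check: yes, from the white rook on h7.
Legal moves: Kxg8, Qg7.
Count: 2.

2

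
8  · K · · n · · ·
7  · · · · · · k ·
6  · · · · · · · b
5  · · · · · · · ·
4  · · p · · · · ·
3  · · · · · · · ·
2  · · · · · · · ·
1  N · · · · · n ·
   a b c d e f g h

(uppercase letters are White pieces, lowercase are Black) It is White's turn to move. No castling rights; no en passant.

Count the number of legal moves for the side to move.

6

White to move; king on b8.
In check: no.
Legal moves: Kc8, Ka8, Kb7, Ka7, Nb3, Nc2.
Count: 6.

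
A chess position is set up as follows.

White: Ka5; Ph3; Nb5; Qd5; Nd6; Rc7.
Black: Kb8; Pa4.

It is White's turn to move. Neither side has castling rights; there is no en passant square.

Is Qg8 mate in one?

After Qg8: black king on b8; in check: yes, from the white queen on g8.
King squares — a7: attacked by Nb5; b7: attacked by Nd6; c7: attacked by Nb5; a8: attacked by Qg8; c8: attacked by Nd6.
Black has no legal moves → checkmate.

yes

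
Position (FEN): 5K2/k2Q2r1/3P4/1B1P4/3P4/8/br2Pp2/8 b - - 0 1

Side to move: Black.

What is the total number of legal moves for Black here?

4

Black to move; king on a7.
In check: yes, from the white queen on d7.
Legal moves: Kb8, Ka8, Kb6, Rxd7.
Count: 4.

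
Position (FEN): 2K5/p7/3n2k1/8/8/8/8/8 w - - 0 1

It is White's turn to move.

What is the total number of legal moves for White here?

White to move; king on c8.
In check: yes, from the black knight on d6.
Legal moves: Kd8, Kb8, Kd7, Kc7.
Count: 4.

4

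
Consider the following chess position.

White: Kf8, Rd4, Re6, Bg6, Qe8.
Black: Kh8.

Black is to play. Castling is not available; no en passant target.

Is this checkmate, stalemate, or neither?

Black to move; black king on h8.
In check: no.
King squares — g7: attacked by Kf8; h7: attacked by Bg6; g8: attacked by Kf8.
Legal moves for Black: none.
Not in check and no legal moves → stalemate.

stalemate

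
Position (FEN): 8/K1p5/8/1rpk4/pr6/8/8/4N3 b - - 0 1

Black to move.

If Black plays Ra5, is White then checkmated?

yes

After Ra5: white king on a7; in check: yes, from the black rook on a5.
King squares — a6: attacked by Ra5; b6: attacked by Rb4; b7: attacked by Rb4; a8: attacked by Ra5; b8: attacked by Rb4.
White has no legal moves → checkmate.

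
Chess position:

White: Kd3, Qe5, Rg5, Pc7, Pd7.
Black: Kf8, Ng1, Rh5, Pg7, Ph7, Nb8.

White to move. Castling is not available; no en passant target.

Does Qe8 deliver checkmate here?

After Qe8: black king on f8; in check: yes, from the white queen on e8.
King squares — e7: attacked by Qe8; f7: attacked by Qe8; g7: own pawn; e8: attacked by Pd7; g8: attacked by Qe8.
Black has no legal moves → checkmate.

yes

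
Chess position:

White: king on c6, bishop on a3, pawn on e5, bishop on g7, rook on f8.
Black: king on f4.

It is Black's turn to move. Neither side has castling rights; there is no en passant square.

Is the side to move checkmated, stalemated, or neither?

neither

Black to move; black king on f4.
In check: yes, from the white rook on f8.
King squares — e3: available; f3: attacked by Rf8; g3: available; e4: available; g4: available; e5: attacked by Bg7; f5: attacked by Rf8; g5: available.
Legal moves for Black: Kg5, Kg4, Ke4, Kg3, Ke3.
Black is in check but has 5 legal moves → neither.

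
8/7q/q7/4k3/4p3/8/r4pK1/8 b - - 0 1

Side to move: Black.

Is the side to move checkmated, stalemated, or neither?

Black to move; black king on e5.
In check: no.
Legal moves for Black include: Qh8, Qg8+, Qg7+, Qf7, Qe7, Qd7, Qc7, Qhb7, Qha7, Qhh6, Qhg6+, Qh5, Qf5, Qh4, Qh3+, Qh2+, Qh1+, Qc8, ... (list truncated; more exist).
Black has legal moves and is not in check → neither.

neither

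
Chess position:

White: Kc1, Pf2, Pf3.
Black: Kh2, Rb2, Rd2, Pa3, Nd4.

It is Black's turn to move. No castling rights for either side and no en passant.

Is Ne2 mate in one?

yes

After Ne2: white king on c1; in check: yes, from the black knight on e2.
King squares — b1: attacked by Rb2; d1: attacked by Rd2; b2: attacked by Rd2; c2: attacked by Rb2; d2: attacked by Rb2.
White has no legal moves → checkmate.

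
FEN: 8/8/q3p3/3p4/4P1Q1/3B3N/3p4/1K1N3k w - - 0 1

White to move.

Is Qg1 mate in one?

After Qg1: black king on h1; in check: yes, from the white queen on g1.
King squares — g1: attacked by Nh3; g2: attacked by Qg1; h2: attacked by Qg1.
Black has no legal moves → checkmate.

yes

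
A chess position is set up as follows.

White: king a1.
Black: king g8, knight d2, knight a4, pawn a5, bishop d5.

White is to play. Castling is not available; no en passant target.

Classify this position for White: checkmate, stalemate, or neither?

White to move; white king on a1.
In check: no.
King squares — b1: attacked by Nd2; a2: attacked by Bd5; b2: attacked by Na4.
Legal moves for White: none.
Not in check and no legal moves → stalemate.

stalemate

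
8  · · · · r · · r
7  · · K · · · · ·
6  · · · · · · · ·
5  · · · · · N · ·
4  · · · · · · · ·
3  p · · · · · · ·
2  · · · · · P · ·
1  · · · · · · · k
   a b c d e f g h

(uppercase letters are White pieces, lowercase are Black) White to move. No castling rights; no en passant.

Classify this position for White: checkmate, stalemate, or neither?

White to move; white king on c7.
In check: no.
Legal moves for White: Kd7, Kb7, Kd6, Kc6, Kb6, Ng7, Ne7, Nh6, Nd6, Nh4, Nd4, Ng3+, Ne3, f3, f4.
White has 15 legal moves and is not in check → neither.

neither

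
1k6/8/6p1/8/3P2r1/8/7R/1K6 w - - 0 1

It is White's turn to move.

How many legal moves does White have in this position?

White to move; king on b1.
In check: no.
Legal moves: Rh8+, Rh7, Rh6, Rh5, Rh4, Rh3, Rg2, Rf2, Re2, Rd2, Rc2, Rb2+, Ra2, Rh1, Kc2, Kb2, Ka2, Kc1, Ka1, d5.
Count: 20.

20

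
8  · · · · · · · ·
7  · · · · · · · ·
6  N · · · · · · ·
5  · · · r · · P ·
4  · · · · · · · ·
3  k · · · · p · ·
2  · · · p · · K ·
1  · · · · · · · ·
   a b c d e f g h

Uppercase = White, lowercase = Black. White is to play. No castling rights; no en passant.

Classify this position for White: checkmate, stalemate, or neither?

White to move; white king on g2.
In check: yes, from the black pawn on f3.
King squares — f1: available; g1: available; h1: available; f2: available; h2: available; f3: available; g3: available; h3: available.
Legal moves for White: Kh3, Kg3, Kxf3, Kh2, Kf2, Kh1, Kg1, Kf1.
White is in check but has 8 legal moves → neither.

neither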